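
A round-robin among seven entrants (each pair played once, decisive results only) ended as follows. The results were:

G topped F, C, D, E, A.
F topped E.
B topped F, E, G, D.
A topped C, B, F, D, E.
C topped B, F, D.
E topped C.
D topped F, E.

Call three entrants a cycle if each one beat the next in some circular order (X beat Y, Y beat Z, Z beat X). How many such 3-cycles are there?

5

Win totals: A 5, B 4, C 3, D 2, E 1, F 1, G 5.
An entrant with w wins dominates both others in C(w,2) triples; summing gives 10 + 6 + 3 + 1 + 0 + 0 + 10 = 30 transitive triples.
Total triples C(7,3) = 35, so cyclic triples = 35 − 30 = 5.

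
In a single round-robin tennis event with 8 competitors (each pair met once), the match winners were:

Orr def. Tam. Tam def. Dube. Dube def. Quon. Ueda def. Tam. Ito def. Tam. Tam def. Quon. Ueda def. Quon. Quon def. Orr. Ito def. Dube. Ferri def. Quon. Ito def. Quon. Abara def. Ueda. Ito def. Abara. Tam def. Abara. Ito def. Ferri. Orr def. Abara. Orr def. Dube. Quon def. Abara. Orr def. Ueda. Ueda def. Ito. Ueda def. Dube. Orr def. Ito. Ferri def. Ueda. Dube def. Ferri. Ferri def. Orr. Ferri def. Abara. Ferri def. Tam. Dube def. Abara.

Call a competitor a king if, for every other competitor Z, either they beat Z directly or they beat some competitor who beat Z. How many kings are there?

4

Orr reaches everyone (king).
Ueda reaches everyone (king).
Abara cannot reach Orr, Ferri in two steps.
Ferri reaches everyone (king).
Ito reaches everyone (king).
Tam cannot reach Ito in two steps.
Dube cannot reach Ito in two steps.
Quon cannot reach Ferri in two steps.
Kings: Orr, Ueda, Ferri, Ito — 4.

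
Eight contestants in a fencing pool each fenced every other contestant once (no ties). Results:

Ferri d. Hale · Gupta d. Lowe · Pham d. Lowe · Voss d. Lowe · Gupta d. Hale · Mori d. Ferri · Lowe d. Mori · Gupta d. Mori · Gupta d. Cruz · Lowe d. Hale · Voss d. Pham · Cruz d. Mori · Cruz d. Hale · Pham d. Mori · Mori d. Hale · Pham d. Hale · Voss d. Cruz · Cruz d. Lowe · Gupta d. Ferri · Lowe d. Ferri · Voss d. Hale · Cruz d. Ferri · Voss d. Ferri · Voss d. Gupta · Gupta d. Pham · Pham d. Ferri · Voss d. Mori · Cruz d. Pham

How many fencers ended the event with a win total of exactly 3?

1

Win totals: Cruz 5, Gupta 6, Hale 0, Pham 4, Ferri 1, Voss 7, Lowe 3, Mori 2.
Exactly 3: Lowe — 1 fencer.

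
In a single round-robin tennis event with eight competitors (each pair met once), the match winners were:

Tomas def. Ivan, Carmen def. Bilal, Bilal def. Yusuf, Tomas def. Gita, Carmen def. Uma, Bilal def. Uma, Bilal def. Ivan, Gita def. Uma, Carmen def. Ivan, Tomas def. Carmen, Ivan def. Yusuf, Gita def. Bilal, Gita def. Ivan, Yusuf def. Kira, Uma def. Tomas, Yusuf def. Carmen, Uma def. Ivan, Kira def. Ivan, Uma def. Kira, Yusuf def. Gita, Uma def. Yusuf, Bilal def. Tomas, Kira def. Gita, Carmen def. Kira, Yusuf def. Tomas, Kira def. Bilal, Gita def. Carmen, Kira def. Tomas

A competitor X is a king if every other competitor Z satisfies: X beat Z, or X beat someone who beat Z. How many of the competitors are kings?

Uma reaches everyone (king).
Yusuf reaches everyone (king).
Carmen reaches everyone (king).
Kira reaches everyone (king).
Bilal reaches everyone (king).
Ivan cannot reach Uma, Bilal in two steps.
Gita reaches everyone (king).
Tomas reaches everyone (king).
Kings: Uma, Yusuf, Carmen, Kira, Bilal, Gita, Tomas — 7.

7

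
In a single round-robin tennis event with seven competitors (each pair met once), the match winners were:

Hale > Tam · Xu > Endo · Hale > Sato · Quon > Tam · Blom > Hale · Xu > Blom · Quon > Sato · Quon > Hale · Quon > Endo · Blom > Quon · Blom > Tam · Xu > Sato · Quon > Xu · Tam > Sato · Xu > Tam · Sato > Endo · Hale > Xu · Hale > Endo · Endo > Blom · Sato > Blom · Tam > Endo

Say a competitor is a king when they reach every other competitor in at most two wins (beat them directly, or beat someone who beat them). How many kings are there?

3

Quon reaches everyone (king).
Hale cannot reach Quon in two steps.
Blom reaches everyone (king).
Xu reaches everyone (king).
Tam cannot reach Quon, Hale, Xu in two steps.
Sato cannot reach Xu in two steps.
Endo cannot reach Xu, Sato in two steps.
Kings: Quon, Blom, Xu — 3.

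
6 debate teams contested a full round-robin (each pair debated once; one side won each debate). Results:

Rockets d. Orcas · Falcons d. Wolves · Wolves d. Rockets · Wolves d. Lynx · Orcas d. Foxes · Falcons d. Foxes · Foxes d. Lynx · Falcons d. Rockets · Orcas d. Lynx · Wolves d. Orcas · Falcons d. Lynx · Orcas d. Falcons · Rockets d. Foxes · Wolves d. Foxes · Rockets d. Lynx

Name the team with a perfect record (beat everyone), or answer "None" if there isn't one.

None

Highest win total is Wolves with 4 (out of 5 possible).
Wolves lost to Falcons, so no team went undefeated.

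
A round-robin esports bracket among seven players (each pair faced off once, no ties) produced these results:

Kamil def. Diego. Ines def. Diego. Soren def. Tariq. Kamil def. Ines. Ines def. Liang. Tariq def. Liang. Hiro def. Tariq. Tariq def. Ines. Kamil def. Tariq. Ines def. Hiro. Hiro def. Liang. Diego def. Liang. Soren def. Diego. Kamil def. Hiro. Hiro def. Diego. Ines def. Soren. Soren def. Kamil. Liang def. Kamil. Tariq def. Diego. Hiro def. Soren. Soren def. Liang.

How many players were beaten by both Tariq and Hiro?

2

Tariq beat: Diego, Liang, Ines.
Hiro beat: Tariq, Diego, Liang, Soren.
Both beat: Diego, Liang — 2.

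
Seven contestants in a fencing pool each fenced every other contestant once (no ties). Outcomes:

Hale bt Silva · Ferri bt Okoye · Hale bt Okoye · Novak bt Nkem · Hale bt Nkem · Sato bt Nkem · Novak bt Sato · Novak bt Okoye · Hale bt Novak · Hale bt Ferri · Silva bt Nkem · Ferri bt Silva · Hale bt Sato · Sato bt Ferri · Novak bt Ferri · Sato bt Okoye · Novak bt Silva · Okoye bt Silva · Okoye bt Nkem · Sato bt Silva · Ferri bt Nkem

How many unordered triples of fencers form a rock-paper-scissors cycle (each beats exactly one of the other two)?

0

Win totals: Ferri 3, Hale 6, Silva 1, Nkem 0, Okoye 2, Novak 5, Sato 4.
A fencer with w wins dominates both others in C(w,2) triples; summing gives 3 + 15 + 0 + 0 + 1 + 10 + 6 = 35 transitive triples.
Total triples C(7,3) = 35, so cyclic triples = 35 − 35 = 0.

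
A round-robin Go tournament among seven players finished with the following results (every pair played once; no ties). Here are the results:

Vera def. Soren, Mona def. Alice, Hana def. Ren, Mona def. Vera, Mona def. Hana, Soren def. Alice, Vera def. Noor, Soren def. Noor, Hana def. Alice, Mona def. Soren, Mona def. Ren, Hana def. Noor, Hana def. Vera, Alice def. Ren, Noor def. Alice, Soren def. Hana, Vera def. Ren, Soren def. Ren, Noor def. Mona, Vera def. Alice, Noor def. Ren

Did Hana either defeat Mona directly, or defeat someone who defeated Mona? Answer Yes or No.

Yes

Hana did not beat Mona directly.
Hana beat Alice, Noor, Ren, Vera. Of those, Noor beat Mona.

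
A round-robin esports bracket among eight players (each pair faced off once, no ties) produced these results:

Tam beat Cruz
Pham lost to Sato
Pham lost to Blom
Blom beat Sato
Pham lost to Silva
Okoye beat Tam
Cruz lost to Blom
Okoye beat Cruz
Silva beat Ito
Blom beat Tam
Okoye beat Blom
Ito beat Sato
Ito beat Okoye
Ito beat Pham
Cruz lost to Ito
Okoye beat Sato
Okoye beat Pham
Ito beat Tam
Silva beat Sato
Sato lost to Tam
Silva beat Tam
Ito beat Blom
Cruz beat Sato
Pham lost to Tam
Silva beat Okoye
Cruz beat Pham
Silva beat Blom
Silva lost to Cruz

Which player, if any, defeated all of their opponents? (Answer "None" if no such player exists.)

Highest win total is Silva with 6 (out of 7 possible).
Silva lost to Cruz, so no player went undefeated.

None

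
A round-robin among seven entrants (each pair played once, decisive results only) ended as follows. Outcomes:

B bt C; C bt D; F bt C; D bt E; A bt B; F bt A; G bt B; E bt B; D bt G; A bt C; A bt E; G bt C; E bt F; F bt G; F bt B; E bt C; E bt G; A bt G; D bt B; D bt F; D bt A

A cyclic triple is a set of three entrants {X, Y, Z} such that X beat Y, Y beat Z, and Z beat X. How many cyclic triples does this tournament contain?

Win totals: A 4, B 1, C 1, D 5, E 4, F 4, G 2.
An entrant with w wins dominates both others in C(w,2) triples; summing gives 6 + 0 + 0 + 10 + 6 + 6 + 1 = 29 transitive triples.
Total triples C(7,3) = 35, so cyclic triples = 35 − 29 = 6.

6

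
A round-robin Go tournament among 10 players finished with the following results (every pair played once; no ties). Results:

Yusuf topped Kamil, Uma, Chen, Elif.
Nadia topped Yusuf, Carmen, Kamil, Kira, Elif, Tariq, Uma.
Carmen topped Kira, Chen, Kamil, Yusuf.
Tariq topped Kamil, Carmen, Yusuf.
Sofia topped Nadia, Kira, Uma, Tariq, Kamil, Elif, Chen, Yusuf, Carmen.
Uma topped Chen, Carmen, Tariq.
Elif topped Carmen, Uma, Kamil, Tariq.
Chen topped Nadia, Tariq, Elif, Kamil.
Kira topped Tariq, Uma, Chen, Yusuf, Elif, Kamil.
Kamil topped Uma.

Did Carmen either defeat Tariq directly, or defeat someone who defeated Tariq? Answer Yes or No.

Yes

Carmen did not beat Tariq directly.
Carmen beat Yusuf, Chen, Kamil, Kira. Of those, Chen beat Tariq.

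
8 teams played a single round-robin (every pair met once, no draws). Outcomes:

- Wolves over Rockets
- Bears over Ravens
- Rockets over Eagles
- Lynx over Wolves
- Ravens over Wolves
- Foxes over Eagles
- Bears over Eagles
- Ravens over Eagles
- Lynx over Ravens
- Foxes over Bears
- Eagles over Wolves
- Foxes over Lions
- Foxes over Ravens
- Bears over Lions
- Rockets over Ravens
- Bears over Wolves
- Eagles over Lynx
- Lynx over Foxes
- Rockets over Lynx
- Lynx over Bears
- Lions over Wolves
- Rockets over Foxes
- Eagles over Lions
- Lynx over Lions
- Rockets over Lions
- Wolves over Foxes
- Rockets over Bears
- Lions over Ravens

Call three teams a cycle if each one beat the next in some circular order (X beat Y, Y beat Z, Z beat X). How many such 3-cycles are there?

Win totals: Lions 2, Foxes 4, Ravens 2, Eagles 3, Wolves 2, Lynx 5, Rockets 6, Bears 4.
A team with w wins dominates both others in C(w,2) triples; summing gives 1 + 6 + 1 + 3 + 1 + 10 + 15 + 6 = 43 transitive triples.
Total triples C(8,3) = 56, so cyclic triples = 56 − 43 = 13.

13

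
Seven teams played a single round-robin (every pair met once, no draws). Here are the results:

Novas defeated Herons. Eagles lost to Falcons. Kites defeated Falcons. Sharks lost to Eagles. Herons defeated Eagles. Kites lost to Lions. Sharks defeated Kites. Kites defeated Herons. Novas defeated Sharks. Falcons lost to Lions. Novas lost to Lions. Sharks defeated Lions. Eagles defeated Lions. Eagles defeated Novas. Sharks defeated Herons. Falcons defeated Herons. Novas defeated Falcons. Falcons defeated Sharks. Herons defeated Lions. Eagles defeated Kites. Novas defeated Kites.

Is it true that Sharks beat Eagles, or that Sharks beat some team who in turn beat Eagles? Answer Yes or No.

Yes

Sharks did not beat Eagles directly.
Sharks beat Herons, Lions, Kites. Of those, Herons beat Eagles.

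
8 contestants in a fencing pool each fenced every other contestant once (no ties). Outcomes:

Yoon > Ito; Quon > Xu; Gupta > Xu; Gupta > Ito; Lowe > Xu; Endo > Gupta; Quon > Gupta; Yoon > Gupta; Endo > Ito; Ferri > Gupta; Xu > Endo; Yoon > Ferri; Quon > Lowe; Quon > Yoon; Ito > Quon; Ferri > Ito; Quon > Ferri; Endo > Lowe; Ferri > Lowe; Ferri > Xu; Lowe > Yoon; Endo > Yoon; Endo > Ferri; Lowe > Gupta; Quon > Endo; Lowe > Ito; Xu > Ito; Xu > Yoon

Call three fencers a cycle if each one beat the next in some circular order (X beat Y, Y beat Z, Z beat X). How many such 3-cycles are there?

12

Win totals: Quon 6, Endo 5, Lowe 4, Gupta 2, Ferri 4, Ito 1, Yoon 3, Xu 3.
A fencer with w wins dominates both others in C(w,2) triples; summing gives 15 + 10 + 6 + 1 + 6 + 0 + 3 + 3 = 44 transitive triples.
Total triples C(8,3) = 56, so cyclic triples = 56 − 44 = 12.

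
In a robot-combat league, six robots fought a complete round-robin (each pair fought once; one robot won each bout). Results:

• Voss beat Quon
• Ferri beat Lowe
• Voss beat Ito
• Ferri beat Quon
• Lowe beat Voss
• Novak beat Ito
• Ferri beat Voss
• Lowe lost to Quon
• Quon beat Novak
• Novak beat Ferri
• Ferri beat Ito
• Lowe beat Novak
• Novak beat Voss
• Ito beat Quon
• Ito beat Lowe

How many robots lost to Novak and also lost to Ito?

Novak beat: Voss, Ito, Ferri.
Ito beat: Quon, Lowe.
No one was beaten by both.

0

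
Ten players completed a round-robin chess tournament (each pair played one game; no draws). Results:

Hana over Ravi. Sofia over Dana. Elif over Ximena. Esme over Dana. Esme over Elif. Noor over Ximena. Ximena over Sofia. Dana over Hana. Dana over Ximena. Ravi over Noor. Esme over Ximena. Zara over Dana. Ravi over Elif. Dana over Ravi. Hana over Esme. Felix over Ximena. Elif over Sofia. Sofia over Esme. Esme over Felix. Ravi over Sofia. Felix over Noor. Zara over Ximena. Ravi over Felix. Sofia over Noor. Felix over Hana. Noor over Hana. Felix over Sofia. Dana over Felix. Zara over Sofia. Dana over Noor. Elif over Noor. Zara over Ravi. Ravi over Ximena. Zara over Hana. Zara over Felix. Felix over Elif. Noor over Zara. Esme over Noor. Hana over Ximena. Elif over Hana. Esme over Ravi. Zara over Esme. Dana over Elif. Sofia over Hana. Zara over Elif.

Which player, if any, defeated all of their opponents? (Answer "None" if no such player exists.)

None

Highest win total is Zara with 8 (out of 9 possible).
Zara lost to Noor, so no player went undefeated.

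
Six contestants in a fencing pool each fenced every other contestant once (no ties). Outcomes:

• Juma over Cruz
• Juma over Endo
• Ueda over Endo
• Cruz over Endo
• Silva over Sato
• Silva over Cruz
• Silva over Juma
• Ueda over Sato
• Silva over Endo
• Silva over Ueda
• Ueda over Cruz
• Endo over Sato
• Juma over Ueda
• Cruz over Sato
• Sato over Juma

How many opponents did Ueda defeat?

3

Ueda's results: beat Cruz, Sato, Endo; lost to Juma, Silva.
That is 3 wins.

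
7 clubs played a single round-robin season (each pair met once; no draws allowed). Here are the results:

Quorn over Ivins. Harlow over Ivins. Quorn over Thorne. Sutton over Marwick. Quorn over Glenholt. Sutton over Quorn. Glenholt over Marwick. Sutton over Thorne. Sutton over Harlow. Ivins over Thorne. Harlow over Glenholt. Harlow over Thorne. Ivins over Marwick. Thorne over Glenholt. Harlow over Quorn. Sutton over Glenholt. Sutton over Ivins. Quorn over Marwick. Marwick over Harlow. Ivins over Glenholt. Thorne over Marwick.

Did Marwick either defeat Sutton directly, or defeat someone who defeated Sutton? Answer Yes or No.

No

Marwick did not beat Sutton directly.
Marwick beat Harlow, but each of them lost to Sutton. No two-step path.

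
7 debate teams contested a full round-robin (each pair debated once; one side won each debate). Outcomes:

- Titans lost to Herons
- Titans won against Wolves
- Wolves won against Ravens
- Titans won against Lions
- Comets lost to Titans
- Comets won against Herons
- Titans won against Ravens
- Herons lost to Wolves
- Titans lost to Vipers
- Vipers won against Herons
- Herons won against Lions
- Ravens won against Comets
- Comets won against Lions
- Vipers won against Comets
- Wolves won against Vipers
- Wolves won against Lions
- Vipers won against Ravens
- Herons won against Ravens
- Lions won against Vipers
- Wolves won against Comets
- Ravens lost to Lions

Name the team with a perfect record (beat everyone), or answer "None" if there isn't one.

None

Highest win total is Wolves with 5 (out of 6 possible).
Wolves lost to Titans, so no team went undefeated.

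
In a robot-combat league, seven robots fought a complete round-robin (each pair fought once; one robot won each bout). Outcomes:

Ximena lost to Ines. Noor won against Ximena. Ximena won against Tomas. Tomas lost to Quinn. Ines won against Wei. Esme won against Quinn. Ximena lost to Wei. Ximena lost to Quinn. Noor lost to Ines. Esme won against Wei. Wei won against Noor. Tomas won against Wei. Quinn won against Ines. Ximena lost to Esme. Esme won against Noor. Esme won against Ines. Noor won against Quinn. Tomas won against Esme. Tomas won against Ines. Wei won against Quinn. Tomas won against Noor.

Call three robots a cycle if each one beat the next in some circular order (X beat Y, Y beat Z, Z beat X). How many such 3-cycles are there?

9

Win totals: Ines 3, Quinn 3, Wei 3, Tomas 4, Ximena 1, Noor 2, Esme 5.
A robot with w wins dominates both others in C(w,2) triples; summing gives 3 + 3 + 3 + 6 + 0 + 1 + 10 = 26 transitive triples.
Total triples C(7,3) = 35, so cyclic triples = 35 − 26 = 9.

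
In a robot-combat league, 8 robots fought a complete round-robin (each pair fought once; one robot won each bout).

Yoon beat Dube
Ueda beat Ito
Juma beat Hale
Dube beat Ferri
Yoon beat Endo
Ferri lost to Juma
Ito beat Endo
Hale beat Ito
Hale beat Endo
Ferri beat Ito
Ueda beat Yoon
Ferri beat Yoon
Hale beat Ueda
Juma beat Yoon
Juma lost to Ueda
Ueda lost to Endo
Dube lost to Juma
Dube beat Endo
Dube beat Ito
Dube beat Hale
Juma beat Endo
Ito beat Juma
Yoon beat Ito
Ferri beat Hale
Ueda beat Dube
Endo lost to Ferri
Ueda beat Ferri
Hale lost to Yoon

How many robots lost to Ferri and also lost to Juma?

Ferri beat: Endo, Yoon, Hale, Ito.
Juma beat: Dube, Endo, Yoon, Hale, Ferri.
Both beat: Endo, Yoon, Hale — 3.

3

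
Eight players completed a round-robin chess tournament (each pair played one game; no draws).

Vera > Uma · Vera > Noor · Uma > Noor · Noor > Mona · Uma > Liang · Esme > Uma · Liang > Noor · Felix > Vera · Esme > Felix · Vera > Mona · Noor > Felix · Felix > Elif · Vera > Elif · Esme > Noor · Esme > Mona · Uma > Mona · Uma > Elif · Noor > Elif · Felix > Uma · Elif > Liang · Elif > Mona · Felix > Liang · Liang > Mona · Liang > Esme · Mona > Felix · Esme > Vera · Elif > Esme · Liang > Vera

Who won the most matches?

Win totals: Elif 3, Liang 4, Esme 5, Uma 4, Mona 1, Felix 4, Vera 4, Noor 3.
Esme leads with 5 wins (next highest: 4).

Esme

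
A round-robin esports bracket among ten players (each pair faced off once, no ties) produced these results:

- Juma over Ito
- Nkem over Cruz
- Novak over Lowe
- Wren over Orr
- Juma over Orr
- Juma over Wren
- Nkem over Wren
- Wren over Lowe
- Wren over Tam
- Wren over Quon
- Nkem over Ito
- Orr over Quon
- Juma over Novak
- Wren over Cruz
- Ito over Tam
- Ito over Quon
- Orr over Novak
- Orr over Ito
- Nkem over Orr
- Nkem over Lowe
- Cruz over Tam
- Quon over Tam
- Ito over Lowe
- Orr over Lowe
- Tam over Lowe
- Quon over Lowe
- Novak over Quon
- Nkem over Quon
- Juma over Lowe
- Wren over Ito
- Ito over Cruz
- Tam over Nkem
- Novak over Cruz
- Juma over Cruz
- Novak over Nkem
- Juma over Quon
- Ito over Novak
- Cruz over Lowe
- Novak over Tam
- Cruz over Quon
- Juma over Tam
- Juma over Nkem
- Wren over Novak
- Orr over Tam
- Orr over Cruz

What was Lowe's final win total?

0

Lowe's results: beat no one; lost to Ito, Cruz, Nkem, Tam, Orr, Juma, Novak, Quon, Wren.
That is 0 wins.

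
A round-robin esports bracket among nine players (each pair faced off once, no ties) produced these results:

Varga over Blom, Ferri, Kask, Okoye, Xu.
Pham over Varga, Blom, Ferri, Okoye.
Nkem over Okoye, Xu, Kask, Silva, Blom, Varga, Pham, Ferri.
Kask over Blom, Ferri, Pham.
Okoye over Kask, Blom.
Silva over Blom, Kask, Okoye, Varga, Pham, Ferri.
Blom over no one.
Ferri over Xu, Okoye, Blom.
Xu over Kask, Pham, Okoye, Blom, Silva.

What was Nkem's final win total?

Nkem's results: beat Ferri, Kask, Pham, Silva, Blom, Varga, Okoye, Xu; lost to no one.
That is 8 wins.

8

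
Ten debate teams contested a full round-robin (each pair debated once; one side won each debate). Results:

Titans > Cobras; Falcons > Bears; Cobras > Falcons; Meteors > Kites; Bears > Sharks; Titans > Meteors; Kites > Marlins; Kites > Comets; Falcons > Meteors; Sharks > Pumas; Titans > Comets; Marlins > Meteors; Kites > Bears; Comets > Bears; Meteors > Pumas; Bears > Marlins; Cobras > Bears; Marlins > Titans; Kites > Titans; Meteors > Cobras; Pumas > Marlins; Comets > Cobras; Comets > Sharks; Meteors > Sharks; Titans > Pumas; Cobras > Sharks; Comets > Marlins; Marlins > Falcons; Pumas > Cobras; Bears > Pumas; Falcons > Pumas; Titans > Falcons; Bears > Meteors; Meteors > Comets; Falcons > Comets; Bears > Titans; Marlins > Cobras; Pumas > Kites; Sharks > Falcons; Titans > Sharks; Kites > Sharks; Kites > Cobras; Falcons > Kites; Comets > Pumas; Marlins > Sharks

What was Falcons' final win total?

Falcons' results: beat Kites, Meteors, Bears, Pumas, Comets; lost to Sharks, Cobras, Titans, Marlins.
That is 5 wins.

5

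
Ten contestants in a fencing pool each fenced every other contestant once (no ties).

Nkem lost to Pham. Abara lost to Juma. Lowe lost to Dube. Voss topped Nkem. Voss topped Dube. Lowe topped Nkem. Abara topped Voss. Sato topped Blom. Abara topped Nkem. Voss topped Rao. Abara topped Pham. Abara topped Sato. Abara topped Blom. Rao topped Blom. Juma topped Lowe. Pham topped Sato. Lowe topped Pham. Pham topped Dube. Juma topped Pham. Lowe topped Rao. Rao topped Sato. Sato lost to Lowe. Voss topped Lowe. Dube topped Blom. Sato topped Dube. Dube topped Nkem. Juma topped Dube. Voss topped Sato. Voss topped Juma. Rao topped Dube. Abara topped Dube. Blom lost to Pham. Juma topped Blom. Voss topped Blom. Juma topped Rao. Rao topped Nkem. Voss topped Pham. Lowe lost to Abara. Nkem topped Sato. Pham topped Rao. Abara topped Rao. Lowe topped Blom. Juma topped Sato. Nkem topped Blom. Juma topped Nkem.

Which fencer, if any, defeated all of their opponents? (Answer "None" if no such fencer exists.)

Highest win total is Voss with 8 (out of 9 possible).
Voss lost to Abara, so no fencer went undefeated.

None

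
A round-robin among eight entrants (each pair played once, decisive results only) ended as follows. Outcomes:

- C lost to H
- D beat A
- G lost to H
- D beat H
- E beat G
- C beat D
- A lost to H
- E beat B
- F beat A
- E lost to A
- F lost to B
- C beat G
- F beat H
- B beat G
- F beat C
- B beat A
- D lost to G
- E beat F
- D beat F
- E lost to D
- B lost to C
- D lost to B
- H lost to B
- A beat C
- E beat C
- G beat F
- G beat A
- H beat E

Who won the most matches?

B

Win totals: A 2, B 5, C 3, D 4, E 4, F 3, G 3, H 4.
B leads with 5 wins (next highest: 4).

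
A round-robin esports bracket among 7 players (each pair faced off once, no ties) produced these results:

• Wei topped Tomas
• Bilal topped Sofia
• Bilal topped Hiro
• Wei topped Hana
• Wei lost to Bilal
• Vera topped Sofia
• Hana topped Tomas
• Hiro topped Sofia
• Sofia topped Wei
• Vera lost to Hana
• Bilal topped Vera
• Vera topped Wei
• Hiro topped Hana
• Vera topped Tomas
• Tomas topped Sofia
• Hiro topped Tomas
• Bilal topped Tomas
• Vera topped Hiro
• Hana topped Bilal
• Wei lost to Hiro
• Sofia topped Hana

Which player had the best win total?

Bilal

Win totals: Hiro 4, Vera 4, Sofia 2, Bilal 5, Tomas 1, Wei 2, Hana 3.
Bilal leads with 5 wins (next highest: 4).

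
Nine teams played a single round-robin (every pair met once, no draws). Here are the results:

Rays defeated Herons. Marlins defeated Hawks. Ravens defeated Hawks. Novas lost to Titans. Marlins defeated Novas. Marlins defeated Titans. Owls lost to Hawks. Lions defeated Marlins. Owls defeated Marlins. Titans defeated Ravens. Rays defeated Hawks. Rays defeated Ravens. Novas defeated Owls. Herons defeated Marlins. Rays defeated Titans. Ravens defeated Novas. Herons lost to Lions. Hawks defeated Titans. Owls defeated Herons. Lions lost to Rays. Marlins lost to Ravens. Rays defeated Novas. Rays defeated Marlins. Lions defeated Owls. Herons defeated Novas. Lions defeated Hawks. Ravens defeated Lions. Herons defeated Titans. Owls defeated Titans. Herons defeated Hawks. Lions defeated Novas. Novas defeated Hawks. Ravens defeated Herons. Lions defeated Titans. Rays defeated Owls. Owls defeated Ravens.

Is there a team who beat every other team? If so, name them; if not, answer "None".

Rays has 8 wins out of 8 opponents — a perfect record.

Rays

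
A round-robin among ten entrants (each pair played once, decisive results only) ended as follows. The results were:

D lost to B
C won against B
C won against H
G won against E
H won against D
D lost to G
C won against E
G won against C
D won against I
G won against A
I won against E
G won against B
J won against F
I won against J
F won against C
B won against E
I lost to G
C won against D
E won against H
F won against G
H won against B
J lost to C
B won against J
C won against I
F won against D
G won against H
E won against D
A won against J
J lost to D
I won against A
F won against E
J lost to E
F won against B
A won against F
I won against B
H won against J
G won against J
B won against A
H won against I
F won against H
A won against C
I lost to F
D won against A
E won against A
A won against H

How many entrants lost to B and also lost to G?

B beat: A, D, E, J.
G beat: A, B, C, D, E, H, I, J.
Both beat: A, D, E, J — 4.

4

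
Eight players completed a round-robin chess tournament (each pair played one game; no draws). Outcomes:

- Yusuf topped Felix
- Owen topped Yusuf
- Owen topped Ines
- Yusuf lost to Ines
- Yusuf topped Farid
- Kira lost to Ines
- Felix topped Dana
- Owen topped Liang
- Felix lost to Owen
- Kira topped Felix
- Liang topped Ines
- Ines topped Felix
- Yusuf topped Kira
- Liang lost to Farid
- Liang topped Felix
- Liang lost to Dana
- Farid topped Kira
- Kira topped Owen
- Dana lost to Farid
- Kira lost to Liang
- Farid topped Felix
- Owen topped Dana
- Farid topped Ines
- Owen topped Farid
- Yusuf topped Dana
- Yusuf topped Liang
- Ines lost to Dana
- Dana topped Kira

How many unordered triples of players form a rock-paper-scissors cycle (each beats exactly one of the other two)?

Win totals: Kira 2, Felix 1, Dana 3, Farid 5, Liang 3, Ines 3, Owen 6, Yusuf 5.
A player with w wins dominates both others in C(w,2) triples; summing gives 1 + 0 + 3 + 10 + 3 + 3 + 15 + 10 = 45 transitive triples.
Total triples C(8,3) = 56, so cyclic triples = 56 − 45 = 11.

11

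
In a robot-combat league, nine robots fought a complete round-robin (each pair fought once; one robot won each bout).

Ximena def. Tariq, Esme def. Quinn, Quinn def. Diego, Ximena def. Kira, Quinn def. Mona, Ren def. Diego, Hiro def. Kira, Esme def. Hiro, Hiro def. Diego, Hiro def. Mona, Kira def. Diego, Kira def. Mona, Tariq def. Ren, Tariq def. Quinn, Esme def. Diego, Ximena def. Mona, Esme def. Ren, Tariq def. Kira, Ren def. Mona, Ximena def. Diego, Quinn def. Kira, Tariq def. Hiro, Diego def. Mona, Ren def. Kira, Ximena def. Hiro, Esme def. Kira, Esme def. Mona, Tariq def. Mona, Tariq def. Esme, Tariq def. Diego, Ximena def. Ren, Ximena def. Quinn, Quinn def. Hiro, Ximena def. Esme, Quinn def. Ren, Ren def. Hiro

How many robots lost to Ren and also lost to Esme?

Ren beat: Diego, Kira, Hiro, Mona.
Esme beat: Diego, Kira, Hiro, Ren, Mona, Quinn.
Both beat: Diego, Kira, Hiro, Mona — 4.

4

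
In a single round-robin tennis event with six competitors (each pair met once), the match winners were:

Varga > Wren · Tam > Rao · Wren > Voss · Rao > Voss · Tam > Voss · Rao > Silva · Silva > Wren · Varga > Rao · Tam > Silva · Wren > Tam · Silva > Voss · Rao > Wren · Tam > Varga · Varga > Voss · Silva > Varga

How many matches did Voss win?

Voss' results: beat no one; lost to Varga, Tam, Rao, Wren, Silva.
That is 0 wins.

0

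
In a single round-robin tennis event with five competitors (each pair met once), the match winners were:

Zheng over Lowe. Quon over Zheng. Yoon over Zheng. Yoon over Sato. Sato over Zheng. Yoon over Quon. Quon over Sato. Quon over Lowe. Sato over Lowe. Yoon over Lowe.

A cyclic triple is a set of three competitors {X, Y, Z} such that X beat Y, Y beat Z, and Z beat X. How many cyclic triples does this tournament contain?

0

Win totals: Zheng 1, Lowe 0, Sato 2, Quon 3, Yoon 4.
A competitor with w wins dominates both others in C(w,2) triples; summing gives 0 + 0 + 1 + 3 + 6 = 10 transitive triples.
Total triples C(5,3) = 10, so cyclic triples = 10 − 10 = 0.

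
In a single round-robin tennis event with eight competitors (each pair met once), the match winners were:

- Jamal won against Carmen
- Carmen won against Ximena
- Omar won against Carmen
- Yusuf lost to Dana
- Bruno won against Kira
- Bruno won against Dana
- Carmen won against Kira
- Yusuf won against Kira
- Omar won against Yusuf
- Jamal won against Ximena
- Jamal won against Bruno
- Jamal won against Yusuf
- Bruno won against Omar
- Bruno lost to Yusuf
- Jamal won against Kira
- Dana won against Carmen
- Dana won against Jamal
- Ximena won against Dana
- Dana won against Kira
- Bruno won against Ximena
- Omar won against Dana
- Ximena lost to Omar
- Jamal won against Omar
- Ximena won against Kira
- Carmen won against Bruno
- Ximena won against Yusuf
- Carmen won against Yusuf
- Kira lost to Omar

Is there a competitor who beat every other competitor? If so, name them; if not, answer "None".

None

Highest win total is Jamal with 6 (out of 7 possible).
Jamal lost to Dana, so no competitor went undefeated.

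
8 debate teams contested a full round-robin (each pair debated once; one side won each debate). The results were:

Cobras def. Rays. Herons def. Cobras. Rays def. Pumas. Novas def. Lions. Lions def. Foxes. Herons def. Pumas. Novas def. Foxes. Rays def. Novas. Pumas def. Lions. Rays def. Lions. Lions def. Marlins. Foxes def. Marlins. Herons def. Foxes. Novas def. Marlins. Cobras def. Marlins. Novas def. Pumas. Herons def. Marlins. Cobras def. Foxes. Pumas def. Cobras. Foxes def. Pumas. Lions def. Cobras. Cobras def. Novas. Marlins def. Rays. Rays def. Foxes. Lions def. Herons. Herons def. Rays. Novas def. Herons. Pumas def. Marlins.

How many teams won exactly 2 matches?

1

Win totals: Herons 5, Lions 4, Foxes 2, Marlins 1, Novas 5, Pumas 3, Cobras 4, Rays 4.
Exactly 2: Foxes — 1 team.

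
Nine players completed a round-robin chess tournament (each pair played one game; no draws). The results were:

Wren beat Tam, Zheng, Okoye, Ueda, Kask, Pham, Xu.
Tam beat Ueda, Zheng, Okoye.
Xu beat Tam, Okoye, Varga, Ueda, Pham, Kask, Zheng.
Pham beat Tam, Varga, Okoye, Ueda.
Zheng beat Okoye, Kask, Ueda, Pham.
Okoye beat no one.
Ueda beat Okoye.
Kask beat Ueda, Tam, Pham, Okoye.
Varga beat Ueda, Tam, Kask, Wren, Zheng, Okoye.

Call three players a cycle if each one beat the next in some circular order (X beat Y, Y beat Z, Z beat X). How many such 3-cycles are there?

6

Win totals: Kask 4, Varga 6, Ueda 1, Tam 3, Pham 4, Okoye 0, Zheng 4, Xu 7, Wren 7.
A player with w wins dominates both others in C(w,2) triples; summing gives 6 + 15 + 0 + 3 + 6 + 0 + 6 + 21 + 21 = 78 transitive triples.
Total triples C(9,3) = 84, so cyclic triples = 84 − 78 = 6.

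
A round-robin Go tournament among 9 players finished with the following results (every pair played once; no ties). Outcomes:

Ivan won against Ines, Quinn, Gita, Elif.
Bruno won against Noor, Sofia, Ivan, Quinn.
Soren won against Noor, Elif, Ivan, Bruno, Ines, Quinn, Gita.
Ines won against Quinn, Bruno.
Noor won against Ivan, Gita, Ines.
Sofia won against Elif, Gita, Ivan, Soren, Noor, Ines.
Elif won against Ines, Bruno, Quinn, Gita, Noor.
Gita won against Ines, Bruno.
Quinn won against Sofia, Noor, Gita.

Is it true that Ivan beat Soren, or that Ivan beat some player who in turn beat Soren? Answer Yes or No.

No

Ivan did not beat Soren directly.
Ivan beat Gita, Quinn, Elif, Ines, but each of them lost to Soren. No two-step path.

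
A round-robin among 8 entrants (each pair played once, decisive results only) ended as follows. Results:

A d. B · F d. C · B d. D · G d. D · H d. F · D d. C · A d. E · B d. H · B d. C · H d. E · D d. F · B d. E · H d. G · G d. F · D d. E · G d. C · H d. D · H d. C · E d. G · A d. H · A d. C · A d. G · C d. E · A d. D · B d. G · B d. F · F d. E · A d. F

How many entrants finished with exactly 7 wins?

1

Win totals: A 7, B 6, C 1, D 3, E 1, F 2, G 3, H 5.
Exactly 7: A — 1 entrant.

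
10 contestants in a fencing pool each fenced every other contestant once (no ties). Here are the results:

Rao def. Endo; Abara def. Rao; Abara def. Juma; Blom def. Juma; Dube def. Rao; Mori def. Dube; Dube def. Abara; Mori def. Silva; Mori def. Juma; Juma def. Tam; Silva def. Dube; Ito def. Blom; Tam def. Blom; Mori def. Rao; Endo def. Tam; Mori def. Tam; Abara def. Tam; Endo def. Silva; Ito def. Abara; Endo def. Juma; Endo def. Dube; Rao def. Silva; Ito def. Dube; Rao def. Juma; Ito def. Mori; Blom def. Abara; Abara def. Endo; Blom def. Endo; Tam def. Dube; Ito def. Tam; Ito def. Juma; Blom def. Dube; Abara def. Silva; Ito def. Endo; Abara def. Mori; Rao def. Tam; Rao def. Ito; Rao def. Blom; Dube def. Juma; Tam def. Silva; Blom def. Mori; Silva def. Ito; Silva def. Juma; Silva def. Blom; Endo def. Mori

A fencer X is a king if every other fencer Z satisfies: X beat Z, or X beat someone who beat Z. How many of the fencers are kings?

8

Ito reaches everyone (king).
Silva reaches everyone (king).
Tam reaches everyone (king).
Endo reaches everyone (king).
Mori reaches everyone (king).
Blom cannot reach Ito in two steps.
Juma cannot reach Ito, Endo, Mori, Abara, Rao in two steps.
Dube reaches everyone (king).
Abara reaches everyone (king).
Rao reaches everyone (king).
Kings: Ito, Silva, Tam, Endo, Mori, Dube, Abara, Rao — 8.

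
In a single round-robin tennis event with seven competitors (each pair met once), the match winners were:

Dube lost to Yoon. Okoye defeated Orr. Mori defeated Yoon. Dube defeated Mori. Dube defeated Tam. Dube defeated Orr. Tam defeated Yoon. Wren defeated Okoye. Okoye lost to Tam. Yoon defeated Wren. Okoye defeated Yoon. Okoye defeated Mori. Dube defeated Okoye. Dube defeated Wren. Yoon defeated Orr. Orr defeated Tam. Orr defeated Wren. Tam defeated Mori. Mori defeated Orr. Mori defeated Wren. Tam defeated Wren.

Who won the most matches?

Win totals: Dube 5, Wren 1, Tam 4, Mori 3, Yoon 3, Orr 2, Okoye 3.
Dube leads with 5 wins (next highest: 4).

Dube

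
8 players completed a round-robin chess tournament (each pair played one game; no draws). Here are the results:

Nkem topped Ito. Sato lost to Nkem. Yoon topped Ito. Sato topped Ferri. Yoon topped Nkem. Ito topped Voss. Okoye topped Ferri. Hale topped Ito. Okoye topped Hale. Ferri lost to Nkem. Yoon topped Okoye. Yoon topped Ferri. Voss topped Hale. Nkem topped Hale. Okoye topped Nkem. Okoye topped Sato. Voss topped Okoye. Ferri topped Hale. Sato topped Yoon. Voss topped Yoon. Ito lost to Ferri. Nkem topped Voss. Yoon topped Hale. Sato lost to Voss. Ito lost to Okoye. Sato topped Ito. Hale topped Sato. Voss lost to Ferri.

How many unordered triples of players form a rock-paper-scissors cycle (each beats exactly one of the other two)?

13

Win totals: Nkem 5, Voss 4, Okoye 5, Ferri 3, Ito 1, Sato 3, Hale 2, Yoon 5.
A player with w wins dominates both others in C(w,2) triples; summing gives 10 + 6 + 10 + 3 + 0 + 3 + 1 + 10 = 43 transitive triples.
Total triples C(8,3) = 56, so cyclic triples = 56 − 43 = 13.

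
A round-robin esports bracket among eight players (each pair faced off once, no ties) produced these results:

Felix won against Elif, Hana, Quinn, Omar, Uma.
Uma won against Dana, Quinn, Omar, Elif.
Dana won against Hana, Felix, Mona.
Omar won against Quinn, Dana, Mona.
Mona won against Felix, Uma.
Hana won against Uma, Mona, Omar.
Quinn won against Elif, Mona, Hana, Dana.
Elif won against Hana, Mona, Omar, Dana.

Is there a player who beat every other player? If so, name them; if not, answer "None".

Highest win total is Felix with 5 (out of 7 possible).
Felix lost to Dana, Mona, so no player went undefeated.

None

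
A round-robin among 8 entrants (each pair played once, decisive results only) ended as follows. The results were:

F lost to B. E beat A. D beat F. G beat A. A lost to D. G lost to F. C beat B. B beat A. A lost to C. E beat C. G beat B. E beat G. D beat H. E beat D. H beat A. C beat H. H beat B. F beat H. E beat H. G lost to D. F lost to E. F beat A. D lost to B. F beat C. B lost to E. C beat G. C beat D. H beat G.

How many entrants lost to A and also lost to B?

0

A beat: no one.
B beat: A, D, F.
No one was beaten by both.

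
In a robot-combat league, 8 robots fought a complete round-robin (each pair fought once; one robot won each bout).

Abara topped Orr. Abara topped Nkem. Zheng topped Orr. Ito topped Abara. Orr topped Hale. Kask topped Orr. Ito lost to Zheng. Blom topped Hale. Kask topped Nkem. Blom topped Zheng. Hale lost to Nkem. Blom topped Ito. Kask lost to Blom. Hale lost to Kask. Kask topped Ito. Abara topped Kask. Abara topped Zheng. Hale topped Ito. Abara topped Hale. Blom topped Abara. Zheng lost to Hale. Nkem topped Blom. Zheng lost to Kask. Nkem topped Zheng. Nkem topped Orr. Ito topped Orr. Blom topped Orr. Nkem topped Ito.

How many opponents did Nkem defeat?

Nkem's results: beat Blom, Hale, Zheng, Ito, Orr; lost to Abara, Kask.
That is 5 wins.

5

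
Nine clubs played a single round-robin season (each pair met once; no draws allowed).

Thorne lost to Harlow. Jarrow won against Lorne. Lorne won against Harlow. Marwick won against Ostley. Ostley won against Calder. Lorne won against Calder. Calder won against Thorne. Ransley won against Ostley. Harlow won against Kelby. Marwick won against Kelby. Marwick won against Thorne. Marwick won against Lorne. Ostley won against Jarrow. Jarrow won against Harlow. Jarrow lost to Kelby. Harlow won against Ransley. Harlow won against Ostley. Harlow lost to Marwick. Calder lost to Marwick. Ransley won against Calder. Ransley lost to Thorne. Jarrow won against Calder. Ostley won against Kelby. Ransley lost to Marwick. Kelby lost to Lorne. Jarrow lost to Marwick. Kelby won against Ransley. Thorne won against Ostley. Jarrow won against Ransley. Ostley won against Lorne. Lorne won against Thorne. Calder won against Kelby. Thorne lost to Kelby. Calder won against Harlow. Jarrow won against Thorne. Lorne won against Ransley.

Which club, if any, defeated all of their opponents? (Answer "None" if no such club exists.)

Marwick has 8 wins out of 8 opponents — a perfect record.

Marwick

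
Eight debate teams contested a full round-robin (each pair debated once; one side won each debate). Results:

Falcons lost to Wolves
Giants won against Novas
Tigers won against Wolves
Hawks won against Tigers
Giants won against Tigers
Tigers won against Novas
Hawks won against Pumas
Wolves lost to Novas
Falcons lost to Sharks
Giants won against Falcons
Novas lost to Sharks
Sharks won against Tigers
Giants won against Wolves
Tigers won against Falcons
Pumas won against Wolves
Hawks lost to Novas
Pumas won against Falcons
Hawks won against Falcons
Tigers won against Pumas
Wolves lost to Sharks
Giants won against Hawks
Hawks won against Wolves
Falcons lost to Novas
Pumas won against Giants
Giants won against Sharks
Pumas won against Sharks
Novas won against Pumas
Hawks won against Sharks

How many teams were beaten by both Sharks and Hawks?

3

Sharks beat: Novas, Wolves, Falcons, Tigers.
Hawks beat: Pumas, Wolves, Falcons, Sharks, Tigers.
Both beat: Wolves, Falcons, Tigers — 3.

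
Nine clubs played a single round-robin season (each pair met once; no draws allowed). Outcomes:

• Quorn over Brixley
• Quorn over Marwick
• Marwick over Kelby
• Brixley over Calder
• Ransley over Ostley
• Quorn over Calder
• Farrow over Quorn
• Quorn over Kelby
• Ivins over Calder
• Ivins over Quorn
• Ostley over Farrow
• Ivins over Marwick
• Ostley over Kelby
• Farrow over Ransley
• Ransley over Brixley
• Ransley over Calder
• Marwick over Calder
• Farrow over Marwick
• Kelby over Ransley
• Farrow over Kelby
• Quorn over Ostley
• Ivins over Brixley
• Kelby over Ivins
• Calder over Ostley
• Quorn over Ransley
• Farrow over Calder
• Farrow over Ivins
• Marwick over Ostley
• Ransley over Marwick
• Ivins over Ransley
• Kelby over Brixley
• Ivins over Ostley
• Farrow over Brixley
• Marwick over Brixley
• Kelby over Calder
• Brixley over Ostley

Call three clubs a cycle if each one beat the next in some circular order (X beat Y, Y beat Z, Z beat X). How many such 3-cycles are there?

13

Win totals: Quorn 6, Calder 1, Ostley 2, Marwick 4, Kelby 4, Ransley 4, Farrow 7, Brixley 2, Ivins 6.
A club with w wins dominates both others in C(w,2) triples; summing gives 15 + 0 + 1 + 6 + 6 + 6 + 21 + 1 + 15 = 71 transitive triples.
Total triples C(9,3) = 84, so cyclic triples = 84 − 71 = 13.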